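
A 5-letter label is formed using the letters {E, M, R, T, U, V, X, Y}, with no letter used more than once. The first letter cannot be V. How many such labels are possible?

The first letter has 8−1 = 7 choices (anything except V).
The remaining 4 letters are filled from the other 7 symbols without repetition: 7 × 6 × 5 × 4 = 840.
Total: 7 × 840 = 5880.

5880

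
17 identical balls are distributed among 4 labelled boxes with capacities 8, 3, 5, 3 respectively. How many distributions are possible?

Without the upper bounds there are C(20,3) = 1140 ways to split 17 among 4 boxes.
Subtract solutions that violate a single cap (substitute x_i' = x_i − (cap_i+1)): x_1 ≥ 9 gives C(11,3) = 165; x_2 ≥ 4 gives C(16,3) = 560; x_3 ≥ 6 gives C(14,3) = 364; x_4 ≥ 4 gives C(16,3) = 560. Together 1649.
Add back pairs where two caps are both exceeded: 35 + 10 + 35 + 120 + 220 + 120 = 540.
Subtract triples: 0 + 1 + 0 + 20 = 21.
By inclusion–exclusion the count is 1140 − 1649 + 540 − 21 = 10.

10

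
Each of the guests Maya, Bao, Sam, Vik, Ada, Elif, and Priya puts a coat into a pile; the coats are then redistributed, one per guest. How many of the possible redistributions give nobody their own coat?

Count assignments avoiding every fixed point. For any j of the 7 guests fixed to their own coat, the other 7−j can be arranged in (7−j)! ways.
By inclusion–exclusion this is Σ_{j=0}^{7} (−1)^j C(7,j)·(7−j)!.
Computing: 5040 − 5040 + 2520 − 840 + 210 − 42 + 7 − 1 = 1854.

1854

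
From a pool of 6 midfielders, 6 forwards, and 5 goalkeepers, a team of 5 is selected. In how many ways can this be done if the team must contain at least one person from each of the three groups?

With no constraint there are C(17,5) = 6188 possible selections.
Selections missing a whole group: no midfielders → C(11,5) = 462; no forwards → C(11,5) = 462; no goalkeepers → C(12,5) = 792.
Add back selections omitting two groups (i.e. drawn from a single group): C(6,5) + C(6,5) + C(5,5) = 13.
By inclusion–exclusion: 6188 − 1716 + 13 = 4485.

4485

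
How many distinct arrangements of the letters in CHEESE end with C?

Fix C in the last position and arrange the remaining 5 letters.
Those 5 letters have E appearing 3 times, giving (5)!/(3!) = 20.

20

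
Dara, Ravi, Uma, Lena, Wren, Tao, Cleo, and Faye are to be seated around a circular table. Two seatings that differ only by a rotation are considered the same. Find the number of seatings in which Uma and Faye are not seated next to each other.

3600

Without the restriction there are (7)! = 5040 seatings.
Seatings with Uma beside Faye: treat them as a block with 2 internal orders, giving 2 × (6)! = 1440.
Subtracting, 5040 − 1440 = 3600.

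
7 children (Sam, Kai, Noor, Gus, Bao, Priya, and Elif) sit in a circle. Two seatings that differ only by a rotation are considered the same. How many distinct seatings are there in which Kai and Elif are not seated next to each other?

Without the restriction there are (6)! = 720 seatings.
Those with Kai next to Elif: fuse the pair into one unit and seat 6 units around a circle — 2·(5)! = 240.
Subtracting, 720 − 240 = 480.

480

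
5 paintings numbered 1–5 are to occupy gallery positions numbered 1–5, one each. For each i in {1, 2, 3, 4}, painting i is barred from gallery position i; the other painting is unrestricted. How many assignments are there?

Let Aᵢ (for 1 ≤ i ≤ 4) be the placements that put painting i in its forbidden gallery position. Any j of these fix j positions, leaving (5−j)! ways to fill the rest, and there are C(4,j) ways to pick which j.
By inclusion–exclusion, the number of valid placements is Σ_{j=0}^{4} (−1)^j C(4,j)·(5−j)!.
Computing: 120 − 96 + 36 − 8 + 1 = 53.

53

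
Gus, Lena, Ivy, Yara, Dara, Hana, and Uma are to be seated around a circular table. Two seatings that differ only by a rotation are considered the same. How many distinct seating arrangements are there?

Seat Gus anywhere (absorbing the rotational symmetry), then permute the other 6: (6)! = 720.

720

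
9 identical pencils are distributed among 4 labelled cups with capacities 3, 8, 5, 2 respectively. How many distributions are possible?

Without the upper bounds there are C(12,3) = 220 ways to split 9 among 4 cups.
Subtract solutions that violate a single cap (substitute x_i' = x_i − (cap_i+1)): x_1 ≥ 4 gives C(8,3) = 56; x_2 ≥ 9 gives C(3,3) = 1; x_3 ≥ 6 gives C(6,3) = 20; x_4 ≥ 3 gives C(9,3) = 84. Together 161.
Add back pairs where two caps are both exceeded: 0 + 0 + 10 + 0 + 0 + 1 = 11.
By inclusion–exclusion the count is 220 − 161 + 11 = 70.

70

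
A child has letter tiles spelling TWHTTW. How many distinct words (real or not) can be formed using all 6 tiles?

60

The 6 letters of TWHTTW have repeats: T appearing 3 times and W appearing twice.
The number of distinct arrangements is 6!/(3!·2!) = 720/12 = 60.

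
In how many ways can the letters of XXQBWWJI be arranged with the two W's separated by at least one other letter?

Total arrangements of XXQBWWJI: 8!/(2!·2!) = 10080.
If the two W's are adjacent, glue them into one block, leaving 7 items to arrange: (7)!/(2!) = 2520 ways.
Hence 10080 − 2520 = 7560.

7560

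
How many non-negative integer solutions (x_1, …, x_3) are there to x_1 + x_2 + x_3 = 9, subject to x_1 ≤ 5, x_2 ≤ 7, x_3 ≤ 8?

By stars and bars, unrestricted non-negative solutions to x_1+…+x_3 = 9 number C(9+2,2) = 55.
Subtract solutions that violate a single cap (substitute x_i' = x_i − (cap_i+1)): x_1 ≥ 6 gives C(5,2) = 10; x_2 ≥ 8 gives C(3,2) = 3; x_3 ≥ 9 gives C(2,2) = 1. Together 14.
No two caps can be exceeded simultaneously, so the pair terms are all 0.
By inclusion–exclusion the count is 55 − 14 + 0 = 41.

41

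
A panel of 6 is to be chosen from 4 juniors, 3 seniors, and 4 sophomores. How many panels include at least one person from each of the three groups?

420

Unrestricted: C(11,6) = 462 ways to pick any 6 of the 11.
Subtract selections that omit an entire group: no juniors → C(7,6) = 7; no seniors → C(8,6) = 28; no sophomores → C(7,6) = 7.
Add back selections omitting two groups (i.e. drawn from a single group): C(4,6) + C(3,6) + C(4,6) = 0.
By inclusion–exclusion: 462 − 42 + 0 = 420.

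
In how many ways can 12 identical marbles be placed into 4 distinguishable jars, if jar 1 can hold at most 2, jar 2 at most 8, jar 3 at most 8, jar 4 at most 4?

By stars and bars, unrestricted non-negative solutions to x_1+…+x_4 = 12 number C(12+3,3) = 455.
Subtract solutions that violate a single cap (substitute x_i' = x_i − (cap_i+1)): x_1 ≥ 3 gives C(12,3) = 220; x_2 ≥ 9 gives C(6,3) = 20; x_3 ≥ 9 gives C(6,3) = 20; x_4 ≥ 5 gives C(10,3) = 120. Together 380.
Add back pairs where two caps are both exceeded: 1 + 1 + 35 + 0 + 0 + 0 = 37.
By inclusion–exclusion the count is 455 − 380 + 37 = 112.

112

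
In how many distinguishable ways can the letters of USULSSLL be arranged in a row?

The 8 letters of USULSSLL have repeats: L appearing 3 times, S appearing 3 times, and U appearing twice.
So there are 8! / (3!·3!·2!) = 560 distinguishable arrangements.

560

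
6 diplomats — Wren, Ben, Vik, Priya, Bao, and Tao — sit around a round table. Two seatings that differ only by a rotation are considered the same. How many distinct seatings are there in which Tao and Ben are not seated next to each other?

72

Without the restriction there are (5)! = 120 seatings.
Seatings with Tao beside Ben: treat them as a block with 2 internal orders, giving 2 × (4)! = 48.
Subtracting, 120 − 48 = 72.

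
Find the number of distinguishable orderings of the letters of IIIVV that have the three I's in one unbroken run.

3

Treat the 3 copies of I as a single block. The multiset to arrange is then {III, V, V}, 3 items in all.
That gives (3)!/(2!) = 3 arrangements.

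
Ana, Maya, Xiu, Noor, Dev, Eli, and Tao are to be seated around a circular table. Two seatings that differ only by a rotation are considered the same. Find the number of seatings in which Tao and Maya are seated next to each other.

240

Treat {Tao, Maya} as one unit (2 internal orders) and seat the resulting 6 units around the table: (5)! circular arrangements.
So 2 × (5)! = 2 × 120 = 240.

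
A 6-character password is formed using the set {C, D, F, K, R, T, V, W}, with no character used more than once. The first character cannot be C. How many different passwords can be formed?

The first character has 8−1 = 7 choices (anything except C).
The remaining 5 characters are filled from the other 7 symbols without repetition: 7 × 6 × 5 × 4 × 3 = 2520.
Total: 7 × 2520 = 17640.

17640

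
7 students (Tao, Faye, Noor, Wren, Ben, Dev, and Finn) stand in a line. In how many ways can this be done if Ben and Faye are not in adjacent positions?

3600

Of the 7! = 5040 arrangements, those with Ben and Faye adjacent number 2 × 6! = 1440 (treat the pair as a block with 2 internal orders).
So 5040 − 1440 = 3600 arrangements keep them apart.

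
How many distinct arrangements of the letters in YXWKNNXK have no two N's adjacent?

There are 8!/(2!·2!·2!) = 5040 arrangements of YXWKNNXK in total.
If the two N's are adjacent, glue them into one block, leaving 7 items to arrange: (7)!/(2!·2!) = 1260 ways.
Hence 5040 − 1260 = 3780.

3780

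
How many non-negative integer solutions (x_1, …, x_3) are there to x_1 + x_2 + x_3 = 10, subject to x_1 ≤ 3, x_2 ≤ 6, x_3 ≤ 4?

10

By stars and bars, unrestricted non-negative solutions to x_1+…+x_3 = 10 number C(10+2,2) = 66.
Subtract solutions that violate a single cap (substitute x_i' = x_i − (cap_i+1)): x_1 ≥ 4 gives C(8,2) = 28; x_2 ≥ 7 gives C(5,2) = 10; x_3 ≥ 5 gives C(7,2) = 21. Together 59.
Add back pairs where two caps are both exceeded: 0 + 3 + 0 = 3.
By inclusion–exclusion the count is 66 − 59 + 3 = 10.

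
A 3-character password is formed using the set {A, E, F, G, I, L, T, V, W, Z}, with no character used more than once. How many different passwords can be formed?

Choose and order 3 of the 10 symbols: the first character has 10 options, the next 9, then 8.
10 × 9 × 8 = 720.

720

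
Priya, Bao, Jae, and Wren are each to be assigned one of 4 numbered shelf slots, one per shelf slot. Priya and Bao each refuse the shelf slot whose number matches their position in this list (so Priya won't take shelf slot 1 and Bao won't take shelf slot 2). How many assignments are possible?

Let Aᵢ (for i ∈ {1, 2}) be the placements that put person i in their forbidden shelf slot. Any j of these fix j positions, leaving (4−j)! ways to fill the rest, and there are C(2,j) ways to pick which j.
By inclusion–exclusion, the number of valid placements is Σ_{j=0}^{2} (−1)^j C(2,j)·(4−j)!.
Computing: 24 − 12 + 2 = 14.

14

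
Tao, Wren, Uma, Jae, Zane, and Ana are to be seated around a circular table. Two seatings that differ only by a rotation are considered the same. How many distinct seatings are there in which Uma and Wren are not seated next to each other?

72

Without the restriction there are (5)! = 120 seatings.
Seatings with Uma beside Wren: treat them as a block with 2 internal orders, giving 2 × (4)! = 48.
Subtracting, 120 − 48 = 72.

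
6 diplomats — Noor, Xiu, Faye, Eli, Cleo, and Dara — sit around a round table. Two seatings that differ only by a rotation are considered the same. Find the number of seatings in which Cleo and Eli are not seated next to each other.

72

All circular seatings of 6 people number (5)! = 120.
Those with Cleo next to Eli: fuse the pair into one unit and seat 5 units around a circle — 2·(4)! = 48.
Subtracting, 120 − 48 = 72.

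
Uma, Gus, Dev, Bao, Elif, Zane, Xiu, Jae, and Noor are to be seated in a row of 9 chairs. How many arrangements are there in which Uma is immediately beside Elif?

Treat {Uma, Elif} as a single unit. There are 8 units to order, and the pair itself can be ordered 2 ways.
So the count is 2·(8)! = 80640.

80640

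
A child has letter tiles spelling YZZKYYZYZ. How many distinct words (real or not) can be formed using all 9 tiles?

YZZKYYZYZ has 9 letters with Y appearing 4 times and Z appearing 4 times.
The number of distinct arrangements is 9!/(4!·4!) = 362880/576 = 630.

630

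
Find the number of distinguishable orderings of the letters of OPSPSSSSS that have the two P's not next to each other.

196

Total arrangements of OPSPSSSSS: 9!/(6!·2!) = 252.
Arrangements with the P's together: treat PP as one letter, giving (8)!/(6!) = 56.
Subtracting, 252 − 56 = 196 arrangements keep the P's apart.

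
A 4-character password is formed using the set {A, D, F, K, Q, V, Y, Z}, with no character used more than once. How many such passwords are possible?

1680

Choose and order 4 of the 8 symbols: the first character has 8 options, the next 7, then 6, 5.
8 × 7 × 6 × 5 = 1680.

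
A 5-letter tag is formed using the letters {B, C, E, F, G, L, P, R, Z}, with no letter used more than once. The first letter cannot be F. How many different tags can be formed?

The first letter has 9−1 = 8 choices (anything except F).
The remaining 4 letters are filled from the other 8 symbols without repetition: 8 × 7 × 6 × 5 = 1680.
Total: 8 × 1680 = 13440.

13440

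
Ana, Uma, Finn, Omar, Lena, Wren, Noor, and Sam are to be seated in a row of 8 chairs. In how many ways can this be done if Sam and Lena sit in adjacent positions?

10080

Place the 6 others and the Sam-Lena pair as 7 objects in a line; the pair has 2 internal arrangements.
So the count is 2·(7)! = 10080.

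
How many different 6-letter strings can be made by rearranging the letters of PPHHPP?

PPHHPP has 6 letters with H appearing twice and P appearing 4 times.
Dividing 6! = 720 by 4!·2! = 48 for the repeated letters gives 15.

15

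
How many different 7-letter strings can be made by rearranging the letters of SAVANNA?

SAVANNA has 7 letters with A appearing 3 times and N appearing twice.
The number of distinct arrangements is 7!/(3!·2!) = 5040/12 = 420.

420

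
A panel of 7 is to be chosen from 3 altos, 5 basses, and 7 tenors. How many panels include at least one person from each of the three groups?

Total 7-person selections from all 15: C(15,7) = 6435.
Subtract selections that omit an entire group: no altos → C(12,7) = 792; no basses → C(10,7) = 120; no tenors → C(8,7) = 8.
Add back selections omitting two groups (i.e. drawn from a single group): C(3,7) + C(5,7) + C(7,7) = 1.
By inclusion–exclusion: 6435 − 920 + 1 = 5516.

5516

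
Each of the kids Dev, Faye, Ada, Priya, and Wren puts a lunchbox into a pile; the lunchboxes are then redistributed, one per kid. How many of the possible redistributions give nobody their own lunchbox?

Let Aᵢ be the assignments in which kid i gets their own lunchbox. We want the size of the complement of A₁∪…∪A_5.
By inclusion–exclusion this is Σ_{j=0}^{5} (−1)^j C(5,j)·(5−j)!.
Computing: 120 − 120 + 60 − 20 + 5 − 1 = 44.

44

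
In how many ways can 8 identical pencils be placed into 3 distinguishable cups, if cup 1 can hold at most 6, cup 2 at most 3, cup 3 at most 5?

By stars and bars, unrestricted non-negative solutions to x_1+…+x_3 = 8 number C(8+2,2) = 45.
Subtract solutions that violate a single cap (substitute x_i' = x_i − (cap_i+1)): x_1 ≥ 7 gives C(3,2) = 3; x_2 ≥ 4 gives C(6,2) = 15; x_3 ≥ 6 gives C(4,2) = 6. Together 24.
No two caps can be exceeded simultaneously, so the pair terms are all 0.
By inclusion–exclusion the count is 45 − 24 + 0 = 21.

21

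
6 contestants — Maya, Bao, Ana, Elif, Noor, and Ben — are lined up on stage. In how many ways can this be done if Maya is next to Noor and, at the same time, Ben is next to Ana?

96

Treat {Maya,Noor} as one block (2 orders) and {Ben,Ana} as another (2 orders).
That leaves 4 units to arrange: 2 × 2 × 4! = 4 × 24 = 96.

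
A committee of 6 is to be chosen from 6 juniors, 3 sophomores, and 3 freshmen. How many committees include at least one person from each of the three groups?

756

Unrestricted: C(12,6) = 924 ways to pick any 6 of the 12.
Selections missing a whole group: no juniors → C(6,6) = 1; no sophomores → C(9,6) = 84; no freshmen → C(9,6) = 84.
Add back selections omitting two groups (i.e. drawn from a single group): C(6,6) + C(3,6) + C(3,6) = 1.
By inclusion–exclusion: 924 − 169 + 1 = 756.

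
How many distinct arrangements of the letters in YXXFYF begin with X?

Fix X in the first position and arrange the remaining 5 letters.
Those 5 letters have F appearing twice and Y appearing twice, giving (5)!/(2!·2!) = 30.

30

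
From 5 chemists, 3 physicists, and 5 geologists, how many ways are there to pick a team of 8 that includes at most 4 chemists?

Split by how many chemists are chosen (0 through 4).
Sum: C(5,0)·C(8,8) + C(5,1)·C(8,7) + C(5,2)·C(8,6) + C(5,3)·C(8,5) + C(5,4)·C(8,4) = 1 + 40 + 280 + 560 + 350 = 1231.

1231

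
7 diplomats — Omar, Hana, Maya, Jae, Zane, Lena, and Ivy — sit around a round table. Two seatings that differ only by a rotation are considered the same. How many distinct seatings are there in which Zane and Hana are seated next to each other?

240

Treat {Zane, Hana} as one unit (2 internal orders) and seat the resulting 6 units around the table: (5)! circular arrangements.
So 2 × (5)! = 2 × 120 = 240.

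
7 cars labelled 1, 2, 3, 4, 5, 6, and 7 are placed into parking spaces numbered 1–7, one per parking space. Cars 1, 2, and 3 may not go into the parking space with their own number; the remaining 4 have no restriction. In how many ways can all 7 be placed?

Let Aᵢ (for i ∈ {1, 2, 3}) be the placements that put car i in its forbidden parking space. Any j of these fix j positions, leaving (7−j)! ways to fill the rest, and there are C(3,j) ways to pick which j.
By inclusion–exclusion, the number of valid placements is Σ_{j=0}^{3} (−1)^j C(3,j)·(7−j)!.
Computing: 5040 − 2160 + 360 − 24 = 3216.

3216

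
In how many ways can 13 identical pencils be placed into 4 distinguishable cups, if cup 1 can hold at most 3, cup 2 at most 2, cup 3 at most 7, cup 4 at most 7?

54

Ignoring the caps, the number of non-negative solutions to x_1+…+x_4 = 13 is C(16,3) = 560.
Subtract solutions that violate a single cap (substitute x_i' = x_i − (cap_i+1)): x_1 ≥ 4 gives C(12,3) = 220; x_2 ≥ 3 gives C(13,3) = 286; x_3 ≥ 8 gives C(8,3) = 56; x_4 ≥ 8 gives C(8,3) = 56. Together 618.
Add back pairs where two caps are both exceeded: 84 + 4 + 4 + 10 + 10 + 0 = 112.
By inclusion–exclusion the count is 560 − 618 + 112 = 54.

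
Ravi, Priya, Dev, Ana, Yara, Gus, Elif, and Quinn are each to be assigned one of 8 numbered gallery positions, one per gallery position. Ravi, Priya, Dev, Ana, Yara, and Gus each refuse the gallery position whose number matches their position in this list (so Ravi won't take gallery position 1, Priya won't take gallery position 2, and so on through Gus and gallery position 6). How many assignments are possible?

Let Aᵢ (for 1 ≤ i ≤ 6) be the placements that put person i in their forbidden gallery position. Any j of these fix j positions, leaving (8−j)! ways to fill the rest, and there are C(6,j) ways to pick which j.
By inclusion–exclusion, the number of valid placements is Σ_{j=0}^{6} (−1)^j C(6,j)·(8−j)!.
Computing: 40320 − 30240 + 10800 − 2400 + 360 − 36 + 2 = 18806.

18806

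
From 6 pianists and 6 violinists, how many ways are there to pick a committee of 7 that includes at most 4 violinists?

696

Split by how many violinists are chosen (0 through 4).
Sum: C(6,0)·C(6,7) + C(6,1)·C(6,6) + C(6,2)·C(6,5) + C(6,3)·C(6,4) + C(6,4)·C(6,3) = 0 + 6 + 90 + 300 + 300 = 696.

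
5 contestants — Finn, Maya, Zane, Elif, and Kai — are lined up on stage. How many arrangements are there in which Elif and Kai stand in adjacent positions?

48

Place the 3 others and the Elif-Kai pair as 4 objects in a line; the pair has 2 internal arrangements.
That gives 2 × 4! = 2 × 24 = 48.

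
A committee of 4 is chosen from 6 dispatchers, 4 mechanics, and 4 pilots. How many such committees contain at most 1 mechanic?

690

Split by how many mechanics are chosen (0 through 1).
Sum: C(4,0)·C(10,4) + C(4,1)·C(10,3) = 210 + 480 = 690.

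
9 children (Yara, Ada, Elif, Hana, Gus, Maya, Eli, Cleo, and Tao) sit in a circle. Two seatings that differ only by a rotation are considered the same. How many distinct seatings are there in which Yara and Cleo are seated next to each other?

Glue Yara and Cleo into a block (2 internal orders). Seating 8 units around a circle gives (7)! arrangements.
So 2 × (7)! = 2 × 5040 = 10080.

10080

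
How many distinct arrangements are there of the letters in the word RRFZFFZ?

210

Letter multiplicities in RRFZFFZ: F×3, R×2, Z×2.
Dividing 7! = 5040 by 3!·2!·2! = 24 for the repeated letters gives 210.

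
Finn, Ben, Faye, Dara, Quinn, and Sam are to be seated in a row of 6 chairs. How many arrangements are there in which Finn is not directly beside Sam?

480

There are 6! = 720 arrangements in all. If Finn and Sam are adjacent, merging them into one block gives 2·(5)! = 240 arrangements.
So 720 − 240 = 480 arrangements keep them apart.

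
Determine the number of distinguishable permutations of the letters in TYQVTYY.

420

Letter multiplicities in TYQVTYY: Q×1, T×2, V×1, Y×3.
Dividing 7! = 5040 by 3!·2! = 12 for the repeated letters gives 420.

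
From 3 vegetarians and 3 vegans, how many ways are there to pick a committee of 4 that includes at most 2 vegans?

Split by how many vegans are chosen (0 through 2).
Sum: C(3,0)·C(3,4) + C(3,1)·C(3,3) + C(3,2)·C(3,2) = 0 + 3 + 9 = 12.

12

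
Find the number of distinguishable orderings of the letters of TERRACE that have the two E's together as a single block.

Treat the 2 copies of E as a single block. The multiset to arrange is then {EE, A, C, R, R, T}, 6 items in all.
That gives (6)!/(2!) = 360 arrangements.

360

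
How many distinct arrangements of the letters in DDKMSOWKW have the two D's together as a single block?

10080

Treat the 2 copies of D as a single block. The multiset to arrange is then {DD, K, K, M, O, S, W, W}, 8 items in all.
That gives (8)!/(2!·2!) = 10080 arrangements.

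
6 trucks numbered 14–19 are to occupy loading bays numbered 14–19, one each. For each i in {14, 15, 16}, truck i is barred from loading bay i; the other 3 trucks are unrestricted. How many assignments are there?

Let Aᵢ (for i ∈ {14, 15, 16}) be the placements that put truck i in its forbidden loading bay. Any j of these fix j positions, leaving (6−j)! ways to fill the rest, and there are C(3,j) ways to pick which j.
By inclusion–exclusion, the number of valid placements is Σ_{j=0}^{3} (−1)^j C(3,j)·(6−j)!.
Computing: 720 − 360 + 72 − 6 = 426.

426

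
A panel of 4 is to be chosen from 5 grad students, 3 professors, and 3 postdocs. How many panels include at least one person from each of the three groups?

Unrestricted: C(11,4) = 330 ways to pick any 4 of the 11.
Selections missing a whole group: no grad students → C(6,4) = 15; no professors → C(8,4) = 70; no postdocs → C(8,4) = 70.
Add back selections omitting two groups (i.e. drawn from a single group): C(5,4) + C(3,4) + C(3,4) = 5.
By inclusion–exclusion: 330 − 155 + 5 = 180.

180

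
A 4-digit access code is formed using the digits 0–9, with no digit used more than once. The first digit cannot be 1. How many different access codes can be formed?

4536

The first digit has 10−1 = 9 choices (anything except 1).
The remaining 3 digits are filled from the other 9 symbols without repetition: 9 × 8 × 7 = 504.
Total: 9 × 504 = 4536.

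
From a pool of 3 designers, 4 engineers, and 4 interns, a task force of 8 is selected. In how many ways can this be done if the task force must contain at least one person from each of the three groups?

Unrestricted: C(11,8) = 165 ways to pick any 8 of the 11.
Subtract selections that omit an entire group: no designers → C(8,8) = 1; no engineers → C(7,8) = 0; no interns → C(7,8) = 0.
Add back selections omitting two groups (i.e. drawn from a single group): C(3,8) + C(4,8) + C(4,8) = 0.
By inclusion–exclusion: 165 − 1 + 0 = 164.

164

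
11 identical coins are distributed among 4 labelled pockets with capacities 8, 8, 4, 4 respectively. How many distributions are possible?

180

Ignoring the caps, the number of non-negative solutions to x_1+…+x_4 = 11 is C(14,3) = 364.
Subtract solutions that violate a single cap (substitute x_i' = x_i − (cap_i+1)): x_1 ≥ 9 gives C(5,3) = 10; x_2 ≥ 9 gives C(5,3) = 10; x_3 ≥ 5 gives C(9,3) = 84; x_4 ≥ 5 gives C(9,3) = 84. Together 188.
Add back pairs where two caps are both exceeded: 0 + 0 + 0 + 0 + 0 + 4 = 4.
By inclusion–exclusion the count is 364 − 188 + 4 = 180.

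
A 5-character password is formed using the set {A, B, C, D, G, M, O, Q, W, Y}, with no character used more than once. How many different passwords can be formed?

With no repetition, fill the 5 characters in order: 10 choices, then 9, down to 6.
10 × 9 × 8 × 7 × 6 = 30240.

30240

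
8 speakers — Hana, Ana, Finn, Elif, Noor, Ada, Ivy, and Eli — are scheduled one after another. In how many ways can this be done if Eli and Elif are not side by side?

30240

Of the 8! = 40320 arrangements, those with Eli and Elif adjacent number 2 × 7! = 10080 (treat the pair as a block with 2 internal orders).
So 40320 − 10080 = 30240 arrangements keep them apart.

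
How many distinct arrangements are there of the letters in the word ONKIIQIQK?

Letter multiplicities in ONKIIQIQK: I×3, K×2, N×1, O×1, Q×2.
The number of distinct arrangements is 9!/(3!·2!·2!) = 362880/24 = 15120.

15120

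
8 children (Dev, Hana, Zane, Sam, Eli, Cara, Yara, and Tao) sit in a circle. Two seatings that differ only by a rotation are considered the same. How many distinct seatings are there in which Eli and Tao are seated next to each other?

1440

Treat {Eli, Tao} as one unit (2 internal orders) and seat the resulting 7 units around the table: (6)! circular arrangements.
So 2 × (6)! = 2 × 720 = 1440.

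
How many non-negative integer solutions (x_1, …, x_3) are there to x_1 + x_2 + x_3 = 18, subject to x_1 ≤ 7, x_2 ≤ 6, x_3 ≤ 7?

6

Without the upper bounds there are C(20,2) = 190 ways to split 18 among 3 variables.
Subtract solutions that violate a single cap (substitute x_i' = x_i − (cap_i+1)): x_1 ≥ 8 gives C(12,2) = 66; x_2 ≥ 7 gives C(13,2) = 78; x_3 ≥ 8 gives C(12,2) = 66. Together 210.
Add back pairs where two caps are both exceeded: 10 + 6 + 10 = 26.
By inclusion–exclusion the count is 190 − 210 + 26 = 6.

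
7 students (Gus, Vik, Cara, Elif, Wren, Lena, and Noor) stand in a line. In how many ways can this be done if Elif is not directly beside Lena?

3600

There are 7! = 5040 arrangements in all. If Elif and Lena are adjacent, merging them into one block gives 2·(6)! = 1440 arrangements.
Complementary counting: 5040 − 1440 = 3600.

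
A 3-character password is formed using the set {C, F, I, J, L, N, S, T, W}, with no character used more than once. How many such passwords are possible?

504

With no repetition, fill the 3 characters in order: 9 choices, then 8, down to 7.
That product is 9 × 8 × 7 = 504.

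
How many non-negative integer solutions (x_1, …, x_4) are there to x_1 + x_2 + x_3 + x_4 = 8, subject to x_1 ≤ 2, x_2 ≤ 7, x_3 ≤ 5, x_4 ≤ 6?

94

Ignoring the caps, the number of non-negative solutions to x_1+…+x_4 = 8 is C(11,3) = 165.
Subtract solutions that violate a single cap (substitute x_i' = x_i − (cap_i+1)): x_1 ≥ 3 gives C(8,3) = 56; x_2 ≥ 8 gives C(3,3) = 1; x_3 ≥ 6 gives C(5,3) = 10; x_4 ≥ 7 gives C(4,3) = 4. Together 71.
No two caps can be exceeded simultaneously, so the pair terms are all 0.
By inclusion–exclusion the count is 165 − 71 + 0 = 94.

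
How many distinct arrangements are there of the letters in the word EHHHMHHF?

336

EHHHMHHF has 8 letters with H appearing 5 times.
Dividing 8! = 40320 by 5! = 120 for the repeated letters gives 336.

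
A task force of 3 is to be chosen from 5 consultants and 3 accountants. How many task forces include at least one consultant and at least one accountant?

45

With no constraint there are C(8,3) = 56 possible selections.
Subtract selections that omit an entire group: no consultants → C(3,3) = 1; no accountants → C(5,3) = 10.
Both groups omitted at once is impossible, so 56 − 11 = 45.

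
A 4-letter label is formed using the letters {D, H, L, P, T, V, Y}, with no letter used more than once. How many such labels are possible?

With no repetition, fill the 4 letters in order: 7 choices, then 6, down to 4.
That product is 7 × 6 × 5 × 4 = 840.

840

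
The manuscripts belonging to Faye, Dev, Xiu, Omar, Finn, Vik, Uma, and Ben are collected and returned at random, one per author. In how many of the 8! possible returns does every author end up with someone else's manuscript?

This is the derangement count D_8: permutations of 8 items with no fixed point.
By inclusion–exclusion this is Σ_{j=0}^{8} (−1)^j C(8,j)·(8−j)!.
Computing: 40320 − 40320 + 20160 − 6720 + 1680 − 336 + 56 − 8 + 1 = 14833.

14833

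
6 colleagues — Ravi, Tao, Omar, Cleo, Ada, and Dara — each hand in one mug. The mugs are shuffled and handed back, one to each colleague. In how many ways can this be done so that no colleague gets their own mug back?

265

Let Aᵢ be the assignments in which colleague i gets their own mug. We want the size of the complement of A₁∪…∪A_6.
By inclusion–exclusion this is Σ_{j=0}^{6} (−1)^j C(6,j)·(6−j)!.
Computing: 720 − 720 + 360 − 120 + 30 − 6 + 1 = 265.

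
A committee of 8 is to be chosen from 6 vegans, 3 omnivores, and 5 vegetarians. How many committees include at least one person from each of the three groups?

With no constraint there are C(14,8) = 3003 possible selections.
Selections missing a whole group: no vegans → C(8,8) = 1; no omnivores → C(11,8) = 165; no vegetarians → C(9,8) = 9.
Add back selections omitting two groups (i.e. drawn from a single group): C(6,8) + C(3,8) + C(5,8) = 0.
By inclusion–exclusion: 3003 − 175 + 0 = 2828.

2828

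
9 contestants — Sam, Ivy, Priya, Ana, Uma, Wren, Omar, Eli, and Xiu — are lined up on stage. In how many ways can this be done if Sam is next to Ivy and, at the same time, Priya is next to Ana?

20160

Treat {Sam,Ivy} as one block (2 orders) and {Priya,Ana} as another (2 orders).
That leaves 7 units to arrange: 2 × 2 × 7! = 4 × 5040 = 20160.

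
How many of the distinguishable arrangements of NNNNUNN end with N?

With the last slot taken by N, it remains to arrange the other 6 letters (NNNUNN).
Those 6 letters have N appearing 5 times, giving (6)!/(5!) = 6.

6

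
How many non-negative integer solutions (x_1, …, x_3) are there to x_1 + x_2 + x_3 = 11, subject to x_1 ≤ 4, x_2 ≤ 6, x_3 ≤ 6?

20

By stars and bars, unrestricted non-negative solutions to x_1+…+x_3 = 11 number C(11+2,2) = 78.
Subtract solutions that violate a single cap (substitute x_i' = x_i − (cap_i+1)): x_1 ≥ 5 gives C(8,2) = 28; x_2 ≥ 7 gives C(6,2) = 15; x_3 ≥ 7 gives C(6,2) = 15. Together 58.
No two caps can be exceeded simultaneously, so the pair terms are all 0.
By inclusion–exclusion the count is 78 − 58 + 0 = 20.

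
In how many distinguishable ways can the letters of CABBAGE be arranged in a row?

The 7 letters of CABBAGE have repeats: A appearing twice and B appearing twice.
So there are 7! / (2!·2!) = 1260 distinguishable arrangements.

1260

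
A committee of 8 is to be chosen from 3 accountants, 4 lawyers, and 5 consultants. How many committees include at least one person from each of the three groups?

485

With no constraint there are C(12,8) = 495 possible selections.
Selections missing a whole group: no accountants → C(9,8) = 9; no lawyers → C(8,8) = 1; no consultants → C(7,8) = 0.
Add back selections omitting two groups (i.e. drawn from a single group): C(3,8) + C(4,8) + C(5,8) = 0.
By inclusion–exclusion: 495 − 10 + 0 = 485.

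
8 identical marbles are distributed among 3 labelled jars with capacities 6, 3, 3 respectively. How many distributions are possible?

Without the upper bounds there are C(10,2) = 45 ways to split 8 among 3 jars.
Subtract solutions that violate a single cap (substitute x_i' = x_i − (cap_i+1)): x_1 ≥ 7 gives C(3,2) = 3; x_2 ≥ 4 gives C(6,2) = 15; x_3 ≥ 4 gives C(6,2) = 15. Together 33.
Add back pairs where two caps are both exceeded: 0 + 0 + 1 = 1.
By inclusion–exclusion the count is 45 − 33 + 1 = 13.

13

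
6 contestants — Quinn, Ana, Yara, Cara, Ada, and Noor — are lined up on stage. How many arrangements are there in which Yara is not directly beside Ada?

480

There are 6! = 720 arrangements in all. If Yara and Ada are adjacent, merging them into one block gives 2·(5)! = 240 arrangements.
Complementary counting: 720 − 240 = 480.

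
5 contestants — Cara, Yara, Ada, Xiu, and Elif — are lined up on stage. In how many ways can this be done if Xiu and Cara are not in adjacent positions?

72

There are 5! = 120 arrangements in all. If Xiu and Cara are adjacent, merging them into one block gives 2·(4)! = 48 arrangements.
Complementary counting: 120 − 48 = 72.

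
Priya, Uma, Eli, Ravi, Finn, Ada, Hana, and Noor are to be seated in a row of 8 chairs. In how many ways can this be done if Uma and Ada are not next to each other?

There are 8! = 40320 arrangements in all. If Uma and Ada are adjacent, merging them into one block gives 2·(7)! = 10080 arrangements.
So 40320 − 10080 = 30240 arrangements keep them apart.

30240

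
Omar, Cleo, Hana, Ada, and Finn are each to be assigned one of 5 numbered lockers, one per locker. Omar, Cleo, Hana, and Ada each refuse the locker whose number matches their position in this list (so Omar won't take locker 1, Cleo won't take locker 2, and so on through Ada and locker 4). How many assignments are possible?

53

Let Aᵢ (for 1 ≤ i ≤ 4) be the placements that put person i in their forbidden locker. Any j of these fix j positions, leaving (5−j)! ways to fill the rest, and there are C(4,j) ways to pick which j.
By inclusion–exclusion, the number of valid placements is Σ_{j=0}^{4} (−1)^j C(4,j)·(5−j)!.
Computing: 120 − 96 + 36 − 8 + 1 = 53.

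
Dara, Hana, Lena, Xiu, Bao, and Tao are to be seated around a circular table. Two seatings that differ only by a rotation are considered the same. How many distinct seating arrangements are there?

120

Around a circle, 6 distinct people have 6!/6 = (5)! = 120 rotationally distinct seatings.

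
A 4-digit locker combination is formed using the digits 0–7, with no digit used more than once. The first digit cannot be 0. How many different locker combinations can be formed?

1470

The first digit has 8−1 = 7 choices (anything except 0).
The remaining 3 digits are filled from the other 7 symbols without repetition: 7 × 6 × 5 = 210.
Total: 7 × 210 = 1470.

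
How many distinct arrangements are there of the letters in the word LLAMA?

Letter multiplicities in LLAMA: A×2, L×2, M×1.
So there are 5! / (2!·2!) = 30 distinguishable arrangements.

30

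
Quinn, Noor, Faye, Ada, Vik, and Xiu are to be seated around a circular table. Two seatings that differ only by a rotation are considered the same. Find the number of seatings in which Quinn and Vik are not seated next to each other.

72

All circular seatings of 6 people number (5)! = 120.
Seatings with Quinn beside Vik: treat them as a block with 2 internal orders, giving 2 × (4)! = 48.
Subtracting, 120 − 48 = 72.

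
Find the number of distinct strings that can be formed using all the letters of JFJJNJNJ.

Letter multiplicities in JFJJNJNJ: F×1, J×5, N×2.
The number of distinct arrangements is 8!/(5!·2!) = 40320/240 = 168.

168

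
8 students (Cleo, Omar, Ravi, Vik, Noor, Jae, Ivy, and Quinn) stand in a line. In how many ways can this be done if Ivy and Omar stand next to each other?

Glue Ivy and Omar into one block (2 internal orders), leaving 7 units to arrange in a row.
That gives 2 × 7! = 2 × 5040 = 10080.

10080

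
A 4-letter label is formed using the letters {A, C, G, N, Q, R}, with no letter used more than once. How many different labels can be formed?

360

With no repetition, fill the 4 letters in order: 6 choices, then 5, down to 3.
6 × 5 × 4 × 3 = 360.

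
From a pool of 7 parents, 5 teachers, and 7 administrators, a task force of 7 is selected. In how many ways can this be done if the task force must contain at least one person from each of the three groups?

Unrestricted: C(19,7) = 50388 ways to pick any 7 of the 19.
Subtract selections that omit an entire group: no parents → C(12,7) = 792; no teachers → C(14,7) = 3432; no administrators → C(12,7) = 792.
Add back selections omitting two groups (i.e. drawn from a single group): C(7,7) + C(5,7) + C(7,7) = 2.
By inclusion–exclusion: 50388 − 5016 + 2 = 45374.

45374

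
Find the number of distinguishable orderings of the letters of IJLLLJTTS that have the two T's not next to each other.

11760

There are 9!/(3!·2!·2!) = 15120 arrangements of IJLLLJTTS in total.
Arrangements with the T's together: treat TT as one letter, giving (8)!/(3!·2!) = 3360.
Hence 15120 − 3360 = 11760.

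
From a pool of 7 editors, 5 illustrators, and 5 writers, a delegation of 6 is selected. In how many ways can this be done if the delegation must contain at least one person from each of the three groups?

Total 6-person selections from all 17: C(17,6) = 12376.
Selections missing a whole group: no editors → C(10,6) = 210; no illustrators → C(12,6) = 924; no writers → C(12,6) = 924.
Add back selections omitting two groups (i.e. drawn from a single group): C(7,6) + C(5,6) + C(5,6) = 7.
By inclusion–exclusion: 12376 − 2058 + 7 = 10325.

10325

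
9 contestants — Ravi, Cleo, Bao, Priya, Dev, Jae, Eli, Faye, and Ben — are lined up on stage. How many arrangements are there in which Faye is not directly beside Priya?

Of the 9! = 362880 arrangements, those with Faye and Priya adjacent number 2 × 8! = 80640 (treat the pair as a block with 2 internal orders).
So 362880 − 80640 = 282240 arrangements keep them apart.

282240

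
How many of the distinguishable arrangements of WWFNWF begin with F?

20

Fix F in the first position and arrange the remaining 5 letters.
Those 5 letters have W appearing 3 times, giving (5)!/(3!) = 20.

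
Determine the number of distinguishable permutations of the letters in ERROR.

20

Letter multiplicities in ERROR: E×1, O×1, R×3.
The number of distinct arrangements is 5!/(3!) = 120/6 = 20.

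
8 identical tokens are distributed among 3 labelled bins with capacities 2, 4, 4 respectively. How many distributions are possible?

By stars and bars, unrestricted non-negative solutions to x_1+…+x_3 = 8 number C(8+2,2) = 45.
Subtract solutions that violate a single cap (substitute x_i' = x_i − (cap_i+1)): x_1 ≥ 3 gives C(7,2) = 21; x_2 ≥ 5 gives C(5,2) = 10; x_3 ≥ 5 gives C(5,2) = 10. Together 41.
Add back pairs where two caps are both exceeded: 1 + 1 + 0 = 2.
By inclusion–exclusion the count is 45 − 41 + 2 = 6.

6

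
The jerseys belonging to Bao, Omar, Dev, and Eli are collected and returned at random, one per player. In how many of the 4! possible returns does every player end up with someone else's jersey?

Count assignments avoiding every fixed point. For any j of the 4 players fixed to their old jersey, the other 4−j can be arranged in (4−j)! ways.
By inclusion–exclusion this is Σ_{j=0}^{4} (−1)^j C(4,j)·(4−j)!.
Computing: 24 − 24 + 12 − 4 + 1 = 9.

9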